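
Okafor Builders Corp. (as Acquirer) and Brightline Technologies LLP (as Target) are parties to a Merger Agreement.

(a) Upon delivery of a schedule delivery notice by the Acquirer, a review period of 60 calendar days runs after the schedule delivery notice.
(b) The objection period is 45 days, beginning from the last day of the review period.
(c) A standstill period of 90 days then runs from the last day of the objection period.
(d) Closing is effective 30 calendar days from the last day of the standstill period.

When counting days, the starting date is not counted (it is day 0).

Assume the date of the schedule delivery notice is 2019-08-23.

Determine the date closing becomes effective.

The last day of the review period: 2019-08-23 + 60 days = 2019-10-22.
Adding 45 calendar days to 2019-10-22 gives 2019-12-06, which is the last day of the objection period.
Adding 90 calendar days to 2019-12-06 gives 2020-03-05, which is the last day of the standstill period.
The date closing becomes effective: 2020-03-05 + 30 days = 2020-04-04.

2020-04-04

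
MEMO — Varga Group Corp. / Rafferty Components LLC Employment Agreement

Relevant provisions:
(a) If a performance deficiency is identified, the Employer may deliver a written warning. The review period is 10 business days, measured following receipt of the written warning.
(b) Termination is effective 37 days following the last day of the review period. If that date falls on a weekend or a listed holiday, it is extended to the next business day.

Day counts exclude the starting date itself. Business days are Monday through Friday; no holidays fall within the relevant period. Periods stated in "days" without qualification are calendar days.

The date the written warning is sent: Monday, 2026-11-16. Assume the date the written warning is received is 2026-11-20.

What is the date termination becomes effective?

From Friday, 2026-11-20, 10 business days (Nov 23, Nov 24, Nov 25, Nov 26, Nov 27, Nov 30, Dec 1, Dec 2, Dec 3, Dec 4, skipping weekends) brings us to Friday, 2026-12-04, which is the last day of the review period.
The date termination becomes effective: 2026-12-04 + 37 days = 2027-01-10. That falls on a Sunday, so it rolls to the next business day, Monday, 2027-01-11.

2027-01-11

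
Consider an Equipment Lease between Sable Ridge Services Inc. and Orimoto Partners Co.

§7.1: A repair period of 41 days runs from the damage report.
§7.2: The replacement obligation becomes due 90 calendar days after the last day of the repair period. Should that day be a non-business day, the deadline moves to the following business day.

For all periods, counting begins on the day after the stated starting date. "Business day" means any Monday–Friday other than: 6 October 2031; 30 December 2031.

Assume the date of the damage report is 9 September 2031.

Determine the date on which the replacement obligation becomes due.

The last day of the repair period: 9 September 2031 + 41 days = 20 October 2031.
Adding 90 calendar days to 20 October 2031 gives 18 January 2032, which is the date on which the replacement obligation becomes due. That falls on a Sunday, so it rolls to the next business day, Monday, 19 January 2032.

19 January 2032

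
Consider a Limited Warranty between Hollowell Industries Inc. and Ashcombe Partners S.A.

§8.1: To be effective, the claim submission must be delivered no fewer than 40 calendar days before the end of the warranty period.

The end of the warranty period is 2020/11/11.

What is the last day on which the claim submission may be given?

2020/11/11 minus 40 days is 2020/10/02.

2020/10/02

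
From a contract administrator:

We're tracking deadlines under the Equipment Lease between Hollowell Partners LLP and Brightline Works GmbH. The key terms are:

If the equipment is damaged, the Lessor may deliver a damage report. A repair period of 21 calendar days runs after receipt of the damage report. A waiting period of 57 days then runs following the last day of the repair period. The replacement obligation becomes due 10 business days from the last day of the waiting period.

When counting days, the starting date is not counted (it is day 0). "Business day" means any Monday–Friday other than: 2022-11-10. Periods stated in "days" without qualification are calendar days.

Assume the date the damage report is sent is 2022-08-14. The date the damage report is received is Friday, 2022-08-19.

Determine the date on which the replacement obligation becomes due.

2022-11-21

The last day of the repair period: 2022-08-19 + 21 days = 2022-09-09.
Adding 57 calendar days to 2022-09-09 gives 2022-11-05, which is the last day of the waiting period.
The date on which the replacement obligation becomes due: counting 10 business days from Saturday, 2022-11-05 (Nov 7, Nov 8, Nov 9, Nov 11, Nov 14, Nov 15, Nov 16, Nov 17, Nov 18, Nov 21, skipping weekends and the listed holiday on Nov 10) reaches Monday, 2022-11-21.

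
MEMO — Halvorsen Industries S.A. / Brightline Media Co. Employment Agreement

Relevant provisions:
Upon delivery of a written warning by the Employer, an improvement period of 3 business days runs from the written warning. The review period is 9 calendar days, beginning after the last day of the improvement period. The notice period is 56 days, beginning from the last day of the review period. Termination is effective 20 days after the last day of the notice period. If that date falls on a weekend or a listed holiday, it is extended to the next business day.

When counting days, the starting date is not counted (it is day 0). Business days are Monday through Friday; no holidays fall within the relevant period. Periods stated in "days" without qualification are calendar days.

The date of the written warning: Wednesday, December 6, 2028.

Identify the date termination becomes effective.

From Wednesday, December 6, 2028, 3 business days (Dec 7, Dec 8, Dec 11, skipping weekends) brings us to Monday, December 11, 2028, which is the last day of the improvement period.
Adding 9 calendar days to December 11, 2028 gives December 20, 2028, which is the last day of the review period.
The last day of the notice period: 56 calendar days after December 20, 2028 is February 14, 2029.
Adding 20 calendar days to February 14, 2029 gives March 6, 2029, which is the date termination becomes effective. March 6, 2029 is a Tuesday, so no roll-forward applies.

March 6, 2029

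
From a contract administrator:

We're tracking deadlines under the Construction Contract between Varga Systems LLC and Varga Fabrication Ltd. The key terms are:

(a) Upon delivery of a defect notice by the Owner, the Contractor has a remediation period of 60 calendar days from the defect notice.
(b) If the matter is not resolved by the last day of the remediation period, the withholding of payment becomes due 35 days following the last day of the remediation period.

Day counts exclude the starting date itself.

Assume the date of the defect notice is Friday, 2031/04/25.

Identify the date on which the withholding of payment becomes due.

The last day of the remediation period: 2031/04/25 + 60 days = 2031/06/24.
Adding 35 calendar days to 2031/06/24 gives 2031/07/29, which is the date on which the withholding of payment becomes due.

2031/07/29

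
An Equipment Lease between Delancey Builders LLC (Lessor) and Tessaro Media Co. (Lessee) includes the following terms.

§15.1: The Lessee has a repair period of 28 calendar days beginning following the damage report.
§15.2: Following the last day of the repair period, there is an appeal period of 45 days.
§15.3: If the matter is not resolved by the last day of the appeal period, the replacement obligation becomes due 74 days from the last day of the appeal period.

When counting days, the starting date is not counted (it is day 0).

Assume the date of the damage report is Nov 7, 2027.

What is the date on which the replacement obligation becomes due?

The last day of the repair period: 28 calendar days after Nov 7, 2027 is Dec 5, 2027.
The last day of the appeal period: Dec 5, 2027 + 45 days = Jan 19, 2028.
Adding 74 calendar days to Jan 19, 2028 gives Apr 2, 2028, which is the date on which the replacement obligation becomes due.

Apr 2, 2028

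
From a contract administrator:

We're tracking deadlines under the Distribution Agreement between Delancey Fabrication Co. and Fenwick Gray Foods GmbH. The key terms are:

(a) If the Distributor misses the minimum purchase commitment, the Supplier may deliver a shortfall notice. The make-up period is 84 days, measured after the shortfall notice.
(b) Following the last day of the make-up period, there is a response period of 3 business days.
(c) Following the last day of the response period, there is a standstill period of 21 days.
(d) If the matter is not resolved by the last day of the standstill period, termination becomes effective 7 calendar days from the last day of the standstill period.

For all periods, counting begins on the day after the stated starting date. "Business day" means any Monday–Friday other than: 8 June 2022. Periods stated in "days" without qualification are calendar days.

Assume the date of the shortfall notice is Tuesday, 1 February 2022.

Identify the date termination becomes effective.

The last day of the make-up period: 84 calendar days after 1 February 2022 is 26 April 2022.
The last day of the response period: counting 3 business days from Tuesday, 26 April 2022 (Apr 27, Apr 28, Apr 29, skipping weekends) reaches Friday, 29 April 2022.
Adding 21 calendar days to 29 April 2022 gives 20 May 2022, which is the last day of the standstill period.
Adding 7 calendar days to 20 May 2022 gives 27 May 2022, which is the date termination becomes effective.

27 May 2022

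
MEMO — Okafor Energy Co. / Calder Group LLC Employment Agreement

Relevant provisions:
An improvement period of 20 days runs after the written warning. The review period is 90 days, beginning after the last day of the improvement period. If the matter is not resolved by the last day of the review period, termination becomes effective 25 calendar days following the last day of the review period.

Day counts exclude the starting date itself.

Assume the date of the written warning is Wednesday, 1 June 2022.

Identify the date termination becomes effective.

14 October 2022

The last day of the improvement period: 1 June 2022 + 20 days = 21 June 2022.
The last day of the review period: 90 calendar days after 21 June 2022 is 19 September 2022.
Adding 25 calendar days to 19 September 2022 gives 14 October 2022, which is the date termination becomes effective.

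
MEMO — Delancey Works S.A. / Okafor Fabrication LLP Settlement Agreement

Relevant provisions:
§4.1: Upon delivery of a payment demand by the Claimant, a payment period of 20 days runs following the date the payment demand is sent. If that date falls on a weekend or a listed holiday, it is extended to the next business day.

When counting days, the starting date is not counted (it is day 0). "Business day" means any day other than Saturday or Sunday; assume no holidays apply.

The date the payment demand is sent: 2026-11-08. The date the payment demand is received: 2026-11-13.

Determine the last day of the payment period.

2026-11-30

Adding 20 calendar days to 2026-11-08 gives 2026-11-28, which is the last day of the payment period. That falls on a Saturday, so it rolls to the next business day, Monday, 2026-11-30.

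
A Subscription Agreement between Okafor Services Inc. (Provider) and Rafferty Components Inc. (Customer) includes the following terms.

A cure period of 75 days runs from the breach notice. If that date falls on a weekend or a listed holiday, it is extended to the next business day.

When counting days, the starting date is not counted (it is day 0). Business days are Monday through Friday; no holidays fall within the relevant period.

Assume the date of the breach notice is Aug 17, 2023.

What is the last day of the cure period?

The last day of the cure period: Aug 17, 2023 + 75 days = Oct 31, 2023. Oct 31, 2023 is a Tuesday, so no roll-forward applies.

Oct 31, 2023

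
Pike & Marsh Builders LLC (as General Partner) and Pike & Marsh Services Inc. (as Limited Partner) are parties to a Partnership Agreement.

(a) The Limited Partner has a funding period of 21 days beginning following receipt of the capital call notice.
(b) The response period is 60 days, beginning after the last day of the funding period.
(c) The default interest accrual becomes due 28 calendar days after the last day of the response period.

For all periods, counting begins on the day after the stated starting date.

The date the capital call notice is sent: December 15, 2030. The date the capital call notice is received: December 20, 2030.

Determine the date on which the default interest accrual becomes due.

The last day of the funding period: December 20, 2030 + 21 days = January 10, 2031.
The last day of the response period: January 10, 2031 + 60 days = March 11, 2031.
The date on which the default interest accrual becomes due: 28 calendar days after March 11, 2031 is April 8, 2031.

April 8, 2031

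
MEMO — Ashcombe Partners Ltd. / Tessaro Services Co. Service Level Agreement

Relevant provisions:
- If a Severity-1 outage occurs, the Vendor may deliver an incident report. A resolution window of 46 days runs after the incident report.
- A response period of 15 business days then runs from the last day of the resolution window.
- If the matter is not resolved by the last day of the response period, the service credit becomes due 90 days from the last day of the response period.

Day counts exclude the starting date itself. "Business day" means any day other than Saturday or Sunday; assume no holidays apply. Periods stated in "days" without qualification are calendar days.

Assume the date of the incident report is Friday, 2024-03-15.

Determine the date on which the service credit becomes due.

The last day of the resolution window: 46 calendar days after 2024-03-15 is 2024-04-30.
From Tuesday, 2024-04-30, 15 business days (May 1, May 2, May 3, May 6, …, May 17, May 20, May 21, skipping weekends) brings us to Tuesday, 2024-05-21, which is the last day of the response period.
Adding 90 calendar days to 2024-05-21 gives 2024-08-19, which is the date on which the service credit becomes due.

2024-08-19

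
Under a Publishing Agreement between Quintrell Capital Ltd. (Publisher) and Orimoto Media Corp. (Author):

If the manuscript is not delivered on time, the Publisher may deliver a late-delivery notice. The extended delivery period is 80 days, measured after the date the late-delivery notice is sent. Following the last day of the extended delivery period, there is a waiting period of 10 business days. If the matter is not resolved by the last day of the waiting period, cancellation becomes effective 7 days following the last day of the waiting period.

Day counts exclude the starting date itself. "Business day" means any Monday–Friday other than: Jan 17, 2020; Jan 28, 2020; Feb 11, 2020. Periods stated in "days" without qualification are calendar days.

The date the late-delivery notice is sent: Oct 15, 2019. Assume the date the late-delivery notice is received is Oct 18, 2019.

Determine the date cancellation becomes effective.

Jan 27, 2020

The last day of the extended delivery period: Oct 15, 2019 + 80 days = Jan 3, 2020.
From Friday, Jan 3, 2020, 10 business days (Jan 6, Jan 7, Jan 8, Jan 9, Jan 10, Jan 13, Jan 14, Jan 15, Jan 16, Jan 20, skipping weekends and the listed holiday on Jan 17) brings us to Monday, Jan 20, 2020, which is the last day of the waiting period.
Adding 7 calendar days to Jan 20, 2020 gives Jan 27, 2020, which is the date cancellation becomes effective.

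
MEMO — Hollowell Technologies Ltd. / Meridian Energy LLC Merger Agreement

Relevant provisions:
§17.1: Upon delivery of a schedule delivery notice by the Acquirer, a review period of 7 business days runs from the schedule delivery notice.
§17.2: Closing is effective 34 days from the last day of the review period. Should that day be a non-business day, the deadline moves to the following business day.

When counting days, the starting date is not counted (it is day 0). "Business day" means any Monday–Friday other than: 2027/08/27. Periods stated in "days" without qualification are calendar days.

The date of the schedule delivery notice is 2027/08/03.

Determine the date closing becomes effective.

2027/09/15

From Tuesday, 2027/08/03, 7 business days (Aug 4, Aug 5, Aug 6, Aug 9, Aug 10, Aug 11, Aug 12, skipping weekends) brings us to Thursday, 2027/08/12, which is the last day of the review period.
The date closing becomes effective: 2027/08/12 + 34 days = 2027/09/15. 2027/09/15 is a Wednesday and is not a listed holiday, so no roll-forward applies.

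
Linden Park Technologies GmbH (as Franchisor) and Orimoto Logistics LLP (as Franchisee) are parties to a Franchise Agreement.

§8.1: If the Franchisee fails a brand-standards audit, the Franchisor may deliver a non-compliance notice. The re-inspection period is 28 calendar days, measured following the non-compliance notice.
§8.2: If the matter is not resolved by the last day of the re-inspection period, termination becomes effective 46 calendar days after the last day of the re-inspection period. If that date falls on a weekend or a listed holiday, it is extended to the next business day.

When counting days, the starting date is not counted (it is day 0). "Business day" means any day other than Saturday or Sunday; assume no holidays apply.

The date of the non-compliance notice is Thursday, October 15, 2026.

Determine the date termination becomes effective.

December 28, 2026

Adding 28 calendar days to October 15, 2026 gives November 12, 2026, which is the last day of the re-inspection period.
The date termination becomes effective: 46 calendar days after November 12, 2026 is December 28, 2026. December 28, 2026 is a Monday, so no roll-forward applies.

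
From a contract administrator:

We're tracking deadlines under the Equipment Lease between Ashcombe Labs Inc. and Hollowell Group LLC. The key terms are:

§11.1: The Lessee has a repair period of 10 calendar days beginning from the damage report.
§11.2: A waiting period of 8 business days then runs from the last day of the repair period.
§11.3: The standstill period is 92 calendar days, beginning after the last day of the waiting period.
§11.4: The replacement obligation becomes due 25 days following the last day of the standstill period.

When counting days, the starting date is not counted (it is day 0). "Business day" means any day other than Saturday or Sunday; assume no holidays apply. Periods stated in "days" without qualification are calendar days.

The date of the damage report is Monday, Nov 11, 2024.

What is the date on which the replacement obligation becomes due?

The last day of the repair period: 10 calendar days after Nov 11, 2024 is Nov 21, 2024.
The last day of the waiting period: counting 8 business days from Thursday, Nov 21, 2024 (Nov 22, Nov 25, Nov 26, Nov 27, Nov 28, Nov 29, Dec 2, Dec 3, skipping weekends) reaches Tuesday, Dec 3, 2024.
Adding 92 calendar days to Dec 3, 2024 gives Mar 5, 2025, which is the last day of the standstill period.
Adding 25 calendar days to Mar 5, 2025 gives Mar 30, 2025, which is the date on which the replacement obligation becomes due.

Mar 30, 2025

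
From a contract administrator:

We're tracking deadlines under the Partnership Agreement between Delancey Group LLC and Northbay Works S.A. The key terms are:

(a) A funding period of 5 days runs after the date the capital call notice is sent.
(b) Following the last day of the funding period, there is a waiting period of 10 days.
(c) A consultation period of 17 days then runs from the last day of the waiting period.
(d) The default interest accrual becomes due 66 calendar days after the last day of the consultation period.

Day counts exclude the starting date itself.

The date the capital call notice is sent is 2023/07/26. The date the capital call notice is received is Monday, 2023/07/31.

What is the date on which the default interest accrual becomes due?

The last day of the funding period: 5 calendar days after 2023/07/26 is 2023/07/31.
The last day of the waiting period: 2023/07/31 + 10 days = 2023/08/10.
The last day of the consultation period: 2023/08/10 + 17 days = 2023/08/27.
The date on which the default interest accrual becomes due: 2023/08/27 + 66 days = 2023/11/01.

2023/11/01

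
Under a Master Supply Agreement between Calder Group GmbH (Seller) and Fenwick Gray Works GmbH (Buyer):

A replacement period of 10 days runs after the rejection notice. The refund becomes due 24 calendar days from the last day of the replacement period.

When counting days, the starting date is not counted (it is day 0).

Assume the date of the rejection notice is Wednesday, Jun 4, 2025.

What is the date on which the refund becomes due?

Jul 8, 2025

Adding 10 calendar days to Jun 4, 2025 gives Jun 14, 2025, which is the last day of the replacement period.
The date on which the refund becomes due: Jun 14, 2025 + 24 days = Jul 8, 2025.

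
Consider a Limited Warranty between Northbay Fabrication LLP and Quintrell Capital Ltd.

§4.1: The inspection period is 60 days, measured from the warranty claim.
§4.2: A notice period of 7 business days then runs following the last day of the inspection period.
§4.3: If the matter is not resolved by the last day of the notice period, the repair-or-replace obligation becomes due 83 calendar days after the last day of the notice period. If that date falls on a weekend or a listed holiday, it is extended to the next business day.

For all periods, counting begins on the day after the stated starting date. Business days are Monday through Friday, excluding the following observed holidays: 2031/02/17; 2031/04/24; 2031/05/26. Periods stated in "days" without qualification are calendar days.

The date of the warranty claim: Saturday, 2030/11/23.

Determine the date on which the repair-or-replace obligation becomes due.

2031/04/25

Adding 60 calendar days to 2030/11/23 gives 2031/01/22, which is the last day of the inspection period.
The last day of the notice period: counting 7 business days from Wednesday, 2031/01/22 (Jan 23, Jan 24, Jan 27, Jan 28, Jan 29, Jan 30, Jan 31, skipping weekends) reaches Friday, 2031/01/31.
The date on which the repair-or-replace obligation becomes due: 2031/01/31 + 83 days = 2031/04/24. That falls on Thursday, a listed holiday, so it rolls to the next business day, Friday, 2031/04/25.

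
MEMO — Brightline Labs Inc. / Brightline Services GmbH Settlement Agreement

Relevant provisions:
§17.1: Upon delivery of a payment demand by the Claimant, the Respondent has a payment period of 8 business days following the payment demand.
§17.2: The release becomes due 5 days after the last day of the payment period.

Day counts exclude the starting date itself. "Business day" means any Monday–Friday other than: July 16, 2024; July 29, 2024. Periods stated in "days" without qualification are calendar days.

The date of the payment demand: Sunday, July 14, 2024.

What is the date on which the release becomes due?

July 30, 2024

From Sunday, July 14, 2024, 8 business days (Jul 15, Jul 17, Jul 18, Jul 19, Jul 22, Jul 23, Jul 24, Jul 25, skipping weekends and the listed holiday on Jul 16) brings us to Thursday, July 25, 2024, which is the last day of the payment period.
The date on which the release becomes due: July 25, 2024 + 5 days = July 30, 2024.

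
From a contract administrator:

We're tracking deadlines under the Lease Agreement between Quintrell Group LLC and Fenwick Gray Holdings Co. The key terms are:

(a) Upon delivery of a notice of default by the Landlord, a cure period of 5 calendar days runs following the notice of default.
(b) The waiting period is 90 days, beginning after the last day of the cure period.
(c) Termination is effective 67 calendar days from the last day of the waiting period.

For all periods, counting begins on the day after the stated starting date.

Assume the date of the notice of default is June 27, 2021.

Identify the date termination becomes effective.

The last day of the cure period: June 27, 2021 + 5 days = July 2, 2021.
Adding 90 calendar days to July 2, 2021 gives September 30, 2021, which is the last day of the waiting period.
Adding 67 calendar days to September 30, 2021 gives December 6, 2021, which is the date termination becomes effective.

December 6, 2021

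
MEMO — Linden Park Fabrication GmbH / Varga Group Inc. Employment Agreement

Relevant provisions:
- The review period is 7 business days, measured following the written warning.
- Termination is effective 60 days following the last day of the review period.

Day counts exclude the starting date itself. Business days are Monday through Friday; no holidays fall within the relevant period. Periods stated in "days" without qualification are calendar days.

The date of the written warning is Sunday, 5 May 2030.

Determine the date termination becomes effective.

13 July 2030

The last day of the review period: 7 business days after Sunday, 5 May 2030, skipping weekends — May 6, May 7, May 8, May 9, May 10, May 13, May 14 — lands on Tuesday, 14 May 2030.
Adding 60 calendar days to 14 May 2030 gives 13 July 2030, which is the date termination becomes effective.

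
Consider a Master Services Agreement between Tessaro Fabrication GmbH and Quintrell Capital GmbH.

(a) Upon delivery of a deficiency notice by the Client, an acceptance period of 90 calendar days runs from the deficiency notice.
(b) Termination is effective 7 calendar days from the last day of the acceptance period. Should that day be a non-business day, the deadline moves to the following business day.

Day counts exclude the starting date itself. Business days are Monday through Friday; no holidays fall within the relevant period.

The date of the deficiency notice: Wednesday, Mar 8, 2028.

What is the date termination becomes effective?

Adding 90 calendar days to Mar 8, 2028 gives Jun 6, 2028, which is the last day of the acceptance period.
The date termination becomes effective: 7 calendar days after Jun 6, 2028 is Jun 13, 2028. Jun 13, 2028 is a Tuesday, so no roll-forward applies.

Jun 13, 2028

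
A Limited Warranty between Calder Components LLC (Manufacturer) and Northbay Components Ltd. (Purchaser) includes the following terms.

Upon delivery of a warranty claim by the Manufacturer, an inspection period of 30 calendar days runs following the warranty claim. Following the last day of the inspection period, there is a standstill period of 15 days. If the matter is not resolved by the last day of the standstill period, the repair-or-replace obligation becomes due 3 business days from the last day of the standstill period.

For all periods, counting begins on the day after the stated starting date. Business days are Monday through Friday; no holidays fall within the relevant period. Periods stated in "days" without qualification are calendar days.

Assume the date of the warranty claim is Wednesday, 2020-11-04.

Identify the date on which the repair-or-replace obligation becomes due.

2020-12-23

The last day of the inspection period: 2020-11-04 + 30 days = 2020-12-04.
The last day of the standstill period: 15 calendar days after 2020-12-04 is 2020-12-19.
The date on which the repair-or-replace obligation becomes due: 3 business days after Saturday, 2020-12-19, skipping weekends — Dec 21, Dec 22, Dec 23 — lands on Wednesday, 2020-12-23.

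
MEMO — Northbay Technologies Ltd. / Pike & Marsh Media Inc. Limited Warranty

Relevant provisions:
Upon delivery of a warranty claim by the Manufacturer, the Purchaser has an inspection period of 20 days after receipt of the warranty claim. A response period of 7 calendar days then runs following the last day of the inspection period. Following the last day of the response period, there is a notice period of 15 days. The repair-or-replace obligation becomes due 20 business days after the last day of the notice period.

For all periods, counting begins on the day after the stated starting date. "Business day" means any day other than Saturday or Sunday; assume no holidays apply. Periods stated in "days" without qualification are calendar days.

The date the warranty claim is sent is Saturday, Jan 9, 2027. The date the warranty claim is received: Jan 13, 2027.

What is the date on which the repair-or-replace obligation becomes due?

Adding 20 calendar days to Jan 13, 2027 gives Feb 2, 2027, which is the last day of the inspection period.
The last day of the response period: 7 calendar days after Feb 2, 2027 is Feb 9, 2027.
Adding 15 calendar days to Feb 9, 2027 gives Feb 24, 2027, which is the last day of the notice period.
The date on which the repair-or-replace obligation becomes due: counting 20 business days from Wednesday, Feb 24, 2027 (Feb 25, Feb 26, Mar 1, Mar 2, …, Mar 22, Mar 23, Mar 24, skipping weekends) reaches Wednesday, Mar 24, 2027.

Mar 24, 2027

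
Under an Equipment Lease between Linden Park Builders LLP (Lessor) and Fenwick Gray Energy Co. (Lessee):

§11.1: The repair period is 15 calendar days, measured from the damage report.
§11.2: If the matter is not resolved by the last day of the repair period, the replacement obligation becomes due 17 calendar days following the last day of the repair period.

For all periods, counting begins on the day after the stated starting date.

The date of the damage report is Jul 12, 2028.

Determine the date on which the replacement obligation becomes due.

The last day of the repair period: Jul 12, 2028 + 15 days = Jul 27, 2028.
The date on which the replacement obligation becomes due: 17 calendar days after Jul 27, 2028 is Aug 13, 2028.

Aug 13, 2028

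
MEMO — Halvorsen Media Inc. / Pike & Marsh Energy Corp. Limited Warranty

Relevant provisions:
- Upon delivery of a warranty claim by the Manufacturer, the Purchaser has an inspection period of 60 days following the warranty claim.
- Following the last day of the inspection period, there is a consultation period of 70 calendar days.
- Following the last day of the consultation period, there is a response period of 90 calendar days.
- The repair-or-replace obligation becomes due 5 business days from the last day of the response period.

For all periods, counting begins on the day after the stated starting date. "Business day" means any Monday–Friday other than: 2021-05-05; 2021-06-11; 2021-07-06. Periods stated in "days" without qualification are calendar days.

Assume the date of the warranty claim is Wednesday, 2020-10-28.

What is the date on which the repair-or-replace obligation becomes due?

The last day of the inspection period: 60 calendar days after 2020-10-28 is 2020-12-27.
The last day of the consultation period: 2020-12-27 + 70 days = 2021-03-07.
Adding 90 calendar days to 2021-03-07 gives 2021-06-05, which is the last day of the response period.
From Saturday, 2021-06-05, 5 business days (Jun 7, Jun 8, Jun 9, Jun 10, Jun 14, skipping weekends and the listed holiday on Jun 11) brings us to Monday, 2021-06-14, which is the date on which the repair-or-replace obligation becomes due.

2021-06-14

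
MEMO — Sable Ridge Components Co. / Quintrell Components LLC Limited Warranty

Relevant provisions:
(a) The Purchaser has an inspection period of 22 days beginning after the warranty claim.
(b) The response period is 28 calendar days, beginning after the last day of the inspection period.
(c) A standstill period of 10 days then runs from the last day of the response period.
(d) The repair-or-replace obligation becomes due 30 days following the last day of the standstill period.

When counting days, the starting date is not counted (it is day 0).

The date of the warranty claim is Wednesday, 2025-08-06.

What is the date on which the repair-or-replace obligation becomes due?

Adding 22 calendar days to 2025-08-06 gives 2025-08-28, which is the last day of the inspection period.
The last day of the response period: 2025-08-28 + 28 days = 2025-09-25.
The last day of the standstill period: 10 calendar days after 2025-09-25 is 2025-10-05.
Adding 30 calendar days to 2025-10-05 gives 2025-11-04, which is the date on which the repair-or-replace obligation becomes due.

2025-11-04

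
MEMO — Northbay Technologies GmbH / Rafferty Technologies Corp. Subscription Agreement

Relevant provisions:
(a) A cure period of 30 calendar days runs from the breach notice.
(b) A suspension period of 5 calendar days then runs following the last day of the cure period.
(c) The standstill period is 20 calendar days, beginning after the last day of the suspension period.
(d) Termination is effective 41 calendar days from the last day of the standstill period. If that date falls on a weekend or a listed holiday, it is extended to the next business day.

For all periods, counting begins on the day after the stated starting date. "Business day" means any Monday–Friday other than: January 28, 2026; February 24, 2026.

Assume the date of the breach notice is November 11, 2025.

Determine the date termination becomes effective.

February 16, 2026

The last day of the cure period: November 11, 2025 + 30 days = December 11, 2025.
The last day of the suspension period: 5 calendar days after December 11, 2025 is December 16, 2025.
The last day of the standstill period: December 16, 2025 + 20 days = January 5, 2026.
The date termination becomes effective: 41 calendar days after January 5, 2026 is February 15, 2026. That falls on a Sunday, so it rolls to the next business day, Monday, February 16, 2026.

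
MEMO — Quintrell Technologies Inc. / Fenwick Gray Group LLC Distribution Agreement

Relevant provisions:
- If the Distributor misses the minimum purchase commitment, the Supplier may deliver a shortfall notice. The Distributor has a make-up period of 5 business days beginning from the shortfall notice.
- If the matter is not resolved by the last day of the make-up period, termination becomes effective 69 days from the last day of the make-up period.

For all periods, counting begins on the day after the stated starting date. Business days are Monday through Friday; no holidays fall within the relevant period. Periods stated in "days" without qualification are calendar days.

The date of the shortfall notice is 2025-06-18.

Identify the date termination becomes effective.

2025-09-02

The last day of the make-up period: counting 5 business days from Wednesday, 2025-06-18 (Jun 19, Jun 20, Jun 23, Jun 24, Jun 25, skipping weekends) reaches Wednesday, 2025-06-25.
The date termination becomes effective: 69 calendar days after 2025-06-25 is 2025-09-02.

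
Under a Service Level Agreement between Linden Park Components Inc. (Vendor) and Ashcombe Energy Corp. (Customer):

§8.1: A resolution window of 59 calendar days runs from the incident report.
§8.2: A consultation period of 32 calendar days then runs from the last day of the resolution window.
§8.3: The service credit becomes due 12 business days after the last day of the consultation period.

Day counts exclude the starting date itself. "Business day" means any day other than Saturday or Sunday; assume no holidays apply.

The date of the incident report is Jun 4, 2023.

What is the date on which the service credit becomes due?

Sep 19, 2023

The last day of the resolution window: Jun 4, 2023 + 59 days = Aug 2, 2023.
The last day of the consultation period: Aug 2, 2023 + 32 days = Sep 3, 2023.
From Sunday, Sep 3, 2023, 12 business days (Sep 4, Sep 5, Sep 6, Sep 7, …, Sep 15, Sep 18, Sep 19, skipping weekends) brings us to Tuesday, Sep 19, 2023, which is the date on which the service credit becomes due.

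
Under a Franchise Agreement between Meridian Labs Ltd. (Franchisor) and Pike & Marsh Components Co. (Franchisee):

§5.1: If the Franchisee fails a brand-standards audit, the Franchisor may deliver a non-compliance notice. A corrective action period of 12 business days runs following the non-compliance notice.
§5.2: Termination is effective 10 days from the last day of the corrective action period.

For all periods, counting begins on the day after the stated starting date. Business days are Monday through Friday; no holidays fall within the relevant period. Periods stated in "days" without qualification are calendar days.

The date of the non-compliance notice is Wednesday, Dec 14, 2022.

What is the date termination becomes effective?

Jan 9, 2023

The last day of the corrective action period: 12 business days after Wednesday, Dec 14, 2022, skipping weekends — Dec 15, Dec 16, Dec 19, Dec 20, …, Dec 28, Dec 29, Dec 30 — lands on Friday, Dec 30, 2022.
The date termination becomes effective: Dec 30, 2022 + 10 days = Jan 9, 2023.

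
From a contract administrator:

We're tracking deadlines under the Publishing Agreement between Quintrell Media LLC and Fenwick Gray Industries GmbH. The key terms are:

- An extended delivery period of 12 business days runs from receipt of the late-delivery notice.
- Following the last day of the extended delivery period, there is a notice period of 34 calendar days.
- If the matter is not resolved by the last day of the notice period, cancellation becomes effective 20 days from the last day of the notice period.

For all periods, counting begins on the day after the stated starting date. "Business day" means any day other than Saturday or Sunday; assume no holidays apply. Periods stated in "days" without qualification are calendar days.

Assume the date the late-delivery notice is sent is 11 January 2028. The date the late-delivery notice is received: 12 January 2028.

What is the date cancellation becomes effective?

The last day of the extended delivery period: counting 12 business days from Wednesday, 12 January 2028 (Jan 13, Jan 14, Jan 17, Jan 18, …, Jan 26, Jan 27, Jan 28, skipping weekends) reaches Friday, 28 January 2028.
The last day of the notice period: 28 January 2028 + 34 days = 2 March 2028.
Adding 20 calendar days to 2 March 2028 gives 22 March 2028, which is the date cancellation becomes effective.

22 March 2028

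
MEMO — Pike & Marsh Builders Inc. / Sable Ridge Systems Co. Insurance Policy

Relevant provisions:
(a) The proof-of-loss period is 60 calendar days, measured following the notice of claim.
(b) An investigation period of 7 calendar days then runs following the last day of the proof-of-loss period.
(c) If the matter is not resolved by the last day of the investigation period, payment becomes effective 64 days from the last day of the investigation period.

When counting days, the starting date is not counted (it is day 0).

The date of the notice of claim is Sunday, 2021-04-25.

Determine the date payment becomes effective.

2021-09-03

The last day of the proof-of-loss period: 2021-04-25 + 60 days = 2021-06-24.
The last day of the investigation period: 2021-06-24 + 7 days = 2021-07-01.
Adding 64 calendar days to 2021-07-01 gives 2021-09-03, which is the date payment becomes effective.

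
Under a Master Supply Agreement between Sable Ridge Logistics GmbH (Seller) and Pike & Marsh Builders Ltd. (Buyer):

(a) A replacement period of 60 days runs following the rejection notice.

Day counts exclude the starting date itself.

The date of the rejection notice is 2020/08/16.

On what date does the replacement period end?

The last day of the replacement period: 60 calendar days after 2020/08/16 is 2020/10/15.

2020/10/15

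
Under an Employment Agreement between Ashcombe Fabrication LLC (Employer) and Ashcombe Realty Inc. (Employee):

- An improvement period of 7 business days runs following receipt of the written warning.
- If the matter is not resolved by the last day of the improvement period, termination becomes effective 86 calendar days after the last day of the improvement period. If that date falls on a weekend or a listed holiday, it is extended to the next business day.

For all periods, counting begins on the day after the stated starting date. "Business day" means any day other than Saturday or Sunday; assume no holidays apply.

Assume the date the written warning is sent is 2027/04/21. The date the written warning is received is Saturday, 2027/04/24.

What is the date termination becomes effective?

2027/07/29

The last day of the improvement period: 7 business days after Saturday, 2027/04/24, skipping weekends — Apr 26, Apr 27, Apr 28, Apr 29, Apr 30, May 3, May 4 — lands on Tuesday, 2027/05/04.
Adding 86 calendar days to 2027/05/04 gives 2027/07/29, which is the date termination becomes effective. 2027/07/29 is a Thursday, so no roll-forward applies.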